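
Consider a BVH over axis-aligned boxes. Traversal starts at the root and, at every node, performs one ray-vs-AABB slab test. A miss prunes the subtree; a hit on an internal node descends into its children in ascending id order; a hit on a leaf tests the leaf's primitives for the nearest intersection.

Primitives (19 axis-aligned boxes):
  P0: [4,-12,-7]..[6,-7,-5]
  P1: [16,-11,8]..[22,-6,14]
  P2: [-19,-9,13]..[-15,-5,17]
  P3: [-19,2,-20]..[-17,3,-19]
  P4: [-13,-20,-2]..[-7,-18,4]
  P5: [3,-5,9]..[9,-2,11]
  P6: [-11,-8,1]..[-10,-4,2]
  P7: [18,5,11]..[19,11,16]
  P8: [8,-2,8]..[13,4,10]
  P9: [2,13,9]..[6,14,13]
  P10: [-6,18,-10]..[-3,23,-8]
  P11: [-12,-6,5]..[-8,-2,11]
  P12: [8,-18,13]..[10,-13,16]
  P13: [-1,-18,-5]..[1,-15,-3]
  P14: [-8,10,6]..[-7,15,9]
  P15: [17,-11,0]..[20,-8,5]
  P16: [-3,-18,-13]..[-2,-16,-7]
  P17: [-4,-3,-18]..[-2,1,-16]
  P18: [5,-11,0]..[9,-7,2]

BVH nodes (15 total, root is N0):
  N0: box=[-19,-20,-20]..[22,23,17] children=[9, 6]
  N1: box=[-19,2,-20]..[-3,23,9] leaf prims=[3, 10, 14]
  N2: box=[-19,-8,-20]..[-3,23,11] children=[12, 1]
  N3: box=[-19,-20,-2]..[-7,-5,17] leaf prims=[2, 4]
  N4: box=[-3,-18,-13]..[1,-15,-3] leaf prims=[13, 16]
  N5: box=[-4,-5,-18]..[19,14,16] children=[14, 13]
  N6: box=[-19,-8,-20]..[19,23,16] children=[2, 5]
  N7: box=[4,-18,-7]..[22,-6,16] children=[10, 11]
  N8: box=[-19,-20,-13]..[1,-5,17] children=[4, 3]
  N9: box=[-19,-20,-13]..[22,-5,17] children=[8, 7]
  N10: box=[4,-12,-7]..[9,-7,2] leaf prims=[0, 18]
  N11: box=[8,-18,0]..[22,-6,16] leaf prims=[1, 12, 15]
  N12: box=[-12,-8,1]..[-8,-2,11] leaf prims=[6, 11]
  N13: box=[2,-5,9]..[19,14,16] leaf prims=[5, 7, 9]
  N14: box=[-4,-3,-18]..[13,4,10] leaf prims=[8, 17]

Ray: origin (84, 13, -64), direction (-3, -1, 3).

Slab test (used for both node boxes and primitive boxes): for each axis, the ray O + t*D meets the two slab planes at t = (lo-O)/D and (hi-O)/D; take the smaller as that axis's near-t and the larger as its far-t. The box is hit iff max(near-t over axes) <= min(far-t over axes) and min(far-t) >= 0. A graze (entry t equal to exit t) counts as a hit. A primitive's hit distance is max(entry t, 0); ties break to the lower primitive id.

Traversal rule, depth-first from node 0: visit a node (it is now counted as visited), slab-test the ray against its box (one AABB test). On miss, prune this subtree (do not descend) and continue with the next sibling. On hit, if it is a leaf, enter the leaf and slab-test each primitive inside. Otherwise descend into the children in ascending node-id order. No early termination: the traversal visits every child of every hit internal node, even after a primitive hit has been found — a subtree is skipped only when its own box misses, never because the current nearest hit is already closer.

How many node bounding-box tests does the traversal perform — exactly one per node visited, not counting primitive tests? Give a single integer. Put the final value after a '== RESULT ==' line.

Traverse from the root:
N0 x:[62/3,103/3] y:[-10,33] z:[44/3,27] -> hit [62/3,27], descend [6, 9]
  N6 x:[65/3,103/3] y:[-10,21] z:[44/3,80/3] -> miss, prune
  N9 x:[62/3,103/3] y:[18,33] z:[17,27] -> hit [62/3,27], descend [7, 8]
    N7 x:[62/3,80/3] y:[19,31] z:[19,80/3] -> hit [62/3,80/3], descend [10, 11]
      N10 x:[25,80/3] y:[20,25] z:[19,22] -> miss, prune
      N11 x:[62/3,76/3] y:[19,31] z:[64/3,80/3] -> hit [64/3,76/3] leaf, test {P1(miss), P12(miss), P15@t=64/3}
    N8 x:[83/3,103/3] y:[18,33] z:[17,27] -> miss, prune

order=[0, 6, 9, 7, 10, 11, 8]  |boxes|=7  |leaves|=1  hit=P15

== RESULT ==
7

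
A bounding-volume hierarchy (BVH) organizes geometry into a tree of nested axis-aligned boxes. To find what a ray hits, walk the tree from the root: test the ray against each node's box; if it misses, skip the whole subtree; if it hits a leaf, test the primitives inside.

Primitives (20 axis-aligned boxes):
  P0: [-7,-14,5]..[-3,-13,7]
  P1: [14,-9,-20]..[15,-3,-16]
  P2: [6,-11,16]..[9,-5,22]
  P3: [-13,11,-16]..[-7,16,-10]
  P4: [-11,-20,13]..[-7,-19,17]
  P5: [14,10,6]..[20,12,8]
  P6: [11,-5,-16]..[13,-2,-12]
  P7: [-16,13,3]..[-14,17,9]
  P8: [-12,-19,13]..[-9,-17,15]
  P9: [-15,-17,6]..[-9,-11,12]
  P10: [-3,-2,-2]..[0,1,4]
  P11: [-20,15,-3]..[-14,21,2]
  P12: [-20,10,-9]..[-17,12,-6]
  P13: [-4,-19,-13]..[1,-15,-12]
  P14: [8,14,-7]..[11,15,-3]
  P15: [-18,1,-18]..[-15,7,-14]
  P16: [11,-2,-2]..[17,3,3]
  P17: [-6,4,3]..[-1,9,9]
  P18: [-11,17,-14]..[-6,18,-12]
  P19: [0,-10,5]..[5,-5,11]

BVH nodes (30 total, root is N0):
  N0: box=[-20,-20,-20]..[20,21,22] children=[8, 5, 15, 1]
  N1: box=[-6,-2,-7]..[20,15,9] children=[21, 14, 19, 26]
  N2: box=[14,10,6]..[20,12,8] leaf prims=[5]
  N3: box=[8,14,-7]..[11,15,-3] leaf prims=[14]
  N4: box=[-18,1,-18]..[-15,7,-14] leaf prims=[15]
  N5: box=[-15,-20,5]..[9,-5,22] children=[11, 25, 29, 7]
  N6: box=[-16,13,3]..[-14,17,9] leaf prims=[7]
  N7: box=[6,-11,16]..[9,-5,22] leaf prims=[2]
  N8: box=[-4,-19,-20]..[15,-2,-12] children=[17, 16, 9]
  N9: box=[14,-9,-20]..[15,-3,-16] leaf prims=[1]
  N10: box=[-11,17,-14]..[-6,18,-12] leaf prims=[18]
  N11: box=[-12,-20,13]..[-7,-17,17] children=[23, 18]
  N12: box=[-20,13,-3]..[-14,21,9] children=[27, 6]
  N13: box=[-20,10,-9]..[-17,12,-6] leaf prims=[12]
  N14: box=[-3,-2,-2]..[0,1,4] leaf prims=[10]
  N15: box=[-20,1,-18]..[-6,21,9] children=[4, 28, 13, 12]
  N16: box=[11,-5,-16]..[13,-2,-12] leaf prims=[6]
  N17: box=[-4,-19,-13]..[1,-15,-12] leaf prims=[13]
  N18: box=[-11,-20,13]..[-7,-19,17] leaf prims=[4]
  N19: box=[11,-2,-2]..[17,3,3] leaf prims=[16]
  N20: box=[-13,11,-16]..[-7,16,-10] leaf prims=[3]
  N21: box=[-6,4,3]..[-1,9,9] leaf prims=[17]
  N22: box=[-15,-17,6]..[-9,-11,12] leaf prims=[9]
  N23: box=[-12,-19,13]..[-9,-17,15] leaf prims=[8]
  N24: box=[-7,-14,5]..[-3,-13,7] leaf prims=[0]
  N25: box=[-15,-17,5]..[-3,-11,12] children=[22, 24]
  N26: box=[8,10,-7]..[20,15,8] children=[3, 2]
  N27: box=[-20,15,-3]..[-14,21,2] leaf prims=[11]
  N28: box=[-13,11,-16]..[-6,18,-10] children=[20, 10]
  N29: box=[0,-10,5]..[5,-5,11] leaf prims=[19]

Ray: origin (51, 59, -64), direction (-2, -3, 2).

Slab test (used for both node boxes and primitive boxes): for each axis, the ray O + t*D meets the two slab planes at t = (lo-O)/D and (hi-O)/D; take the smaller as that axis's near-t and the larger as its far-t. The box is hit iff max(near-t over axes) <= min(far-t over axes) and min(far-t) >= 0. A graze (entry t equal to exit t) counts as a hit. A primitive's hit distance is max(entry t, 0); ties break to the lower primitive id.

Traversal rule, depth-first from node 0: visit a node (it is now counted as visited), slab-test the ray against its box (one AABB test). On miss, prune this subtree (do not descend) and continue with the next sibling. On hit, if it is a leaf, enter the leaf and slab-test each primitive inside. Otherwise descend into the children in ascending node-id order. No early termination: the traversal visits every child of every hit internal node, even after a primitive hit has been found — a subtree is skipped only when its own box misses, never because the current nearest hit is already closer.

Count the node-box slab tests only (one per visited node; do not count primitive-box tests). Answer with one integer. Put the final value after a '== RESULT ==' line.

Walk:
N0 x:[31/2,71/2] y:[38/3,79/3] z:[22,43] -> hit [22,79/3], descend [1, 5, 8, 15]
  N1 x:[31/2,57/2] y:[44/3,61/3] z:[57/2,73/2] -> miss, prune
  N5 x:[21,33] y:[64/3,79/3] z:[69/2,43] -> miss, prune
  N8 x:[18,55/2] y:[61/3,26] z:[22,26] -> hit [22,26], descend [9, 16, 17]
    N9 x:[18,37/2] y:[62/3,68/3] z:[22,24] -> miss, prune
    N16 x:[19,20] y:[61/3,64/3] z:[24,26] -> miss, prune
    N17 x:[25,55/2] y:[74/3,26] z:[51/2,26] -> hit [51/2,26] leaf, test {P13@t=51/2}
  N15 x:[57/2,71/2] y:[38/3,58/3] z:[23,73/2] -> miss, prune

Summary -> nodes [0, 1, 5, 8, 9, 16, 17, 15]; box-tests=8; leaf-entries=1; first=P13

== RESULT ==
8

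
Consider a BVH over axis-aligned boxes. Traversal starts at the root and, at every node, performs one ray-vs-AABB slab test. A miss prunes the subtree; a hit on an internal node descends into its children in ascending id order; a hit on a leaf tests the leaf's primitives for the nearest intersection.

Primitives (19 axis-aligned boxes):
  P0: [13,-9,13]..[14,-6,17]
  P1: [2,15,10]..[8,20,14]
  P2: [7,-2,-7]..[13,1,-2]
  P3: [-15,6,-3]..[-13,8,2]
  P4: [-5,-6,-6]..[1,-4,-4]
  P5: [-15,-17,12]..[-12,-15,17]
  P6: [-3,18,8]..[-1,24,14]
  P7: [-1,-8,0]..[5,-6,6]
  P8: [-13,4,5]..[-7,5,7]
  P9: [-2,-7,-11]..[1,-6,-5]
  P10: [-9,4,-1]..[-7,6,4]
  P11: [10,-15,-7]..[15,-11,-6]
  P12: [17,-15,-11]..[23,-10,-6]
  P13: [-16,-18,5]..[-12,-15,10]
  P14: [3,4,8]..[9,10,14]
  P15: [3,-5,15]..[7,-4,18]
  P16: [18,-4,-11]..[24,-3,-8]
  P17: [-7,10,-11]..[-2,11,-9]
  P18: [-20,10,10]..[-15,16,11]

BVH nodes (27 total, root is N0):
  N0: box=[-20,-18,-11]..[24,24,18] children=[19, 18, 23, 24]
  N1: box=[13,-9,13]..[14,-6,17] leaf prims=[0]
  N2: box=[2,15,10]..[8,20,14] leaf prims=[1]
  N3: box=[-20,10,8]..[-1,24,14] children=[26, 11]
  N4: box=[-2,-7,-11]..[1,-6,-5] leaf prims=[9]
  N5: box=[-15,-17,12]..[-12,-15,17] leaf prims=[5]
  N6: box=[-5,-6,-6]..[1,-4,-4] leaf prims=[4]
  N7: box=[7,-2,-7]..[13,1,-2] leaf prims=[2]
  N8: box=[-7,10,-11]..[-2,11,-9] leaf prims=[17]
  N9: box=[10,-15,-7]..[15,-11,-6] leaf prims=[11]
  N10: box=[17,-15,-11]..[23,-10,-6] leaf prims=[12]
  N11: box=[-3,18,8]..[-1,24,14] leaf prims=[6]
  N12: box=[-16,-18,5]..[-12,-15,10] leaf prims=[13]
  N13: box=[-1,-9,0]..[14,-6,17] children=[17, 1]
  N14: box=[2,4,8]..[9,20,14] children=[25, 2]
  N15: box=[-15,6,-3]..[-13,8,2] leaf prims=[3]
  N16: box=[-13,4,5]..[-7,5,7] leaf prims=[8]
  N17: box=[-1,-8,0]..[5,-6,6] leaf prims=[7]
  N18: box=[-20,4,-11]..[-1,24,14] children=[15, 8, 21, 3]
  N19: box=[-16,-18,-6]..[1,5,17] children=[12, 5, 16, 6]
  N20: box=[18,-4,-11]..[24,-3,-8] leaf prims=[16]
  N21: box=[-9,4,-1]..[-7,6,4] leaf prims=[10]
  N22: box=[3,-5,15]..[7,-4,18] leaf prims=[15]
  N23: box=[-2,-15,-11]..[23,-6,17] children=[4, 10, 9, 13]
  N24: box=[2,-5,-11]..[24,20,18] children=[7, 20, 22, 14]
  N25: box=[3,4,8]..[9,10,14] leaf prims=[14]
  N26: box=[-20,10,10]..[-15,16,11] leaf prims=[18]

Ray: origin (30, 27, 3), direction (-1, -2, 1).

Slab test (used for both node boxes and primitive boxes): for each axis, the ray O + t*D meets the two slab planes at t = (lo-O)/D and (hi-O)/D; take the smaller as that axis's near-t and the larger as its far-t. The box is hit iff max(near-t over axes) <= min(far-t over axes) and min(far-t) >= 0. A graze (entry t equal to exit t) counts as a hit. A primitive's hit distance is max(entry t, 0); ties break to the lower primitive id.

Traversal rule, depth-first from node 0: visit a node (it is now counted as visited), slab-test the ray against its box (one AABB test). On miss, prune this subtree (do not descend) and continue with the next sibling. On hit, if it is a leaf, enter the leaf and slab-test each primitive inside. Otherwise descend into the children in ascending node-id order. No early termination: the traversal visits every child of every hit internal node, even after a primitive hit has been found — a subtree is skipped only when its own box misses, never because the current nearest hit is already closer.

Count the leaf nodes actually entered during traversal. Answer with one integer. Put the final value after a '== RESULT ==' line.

Traverse from the root:
N0 x:[6,50] y:[3/2,45/2] z:[-14,15] -> hit [6,15], descend [18, 19, 23, 24]
  N18 x:[31,50] y:[3/2,23/2] z:[-14,11] -> miss, prune
  N19 x:[29,46] y:[11,45/2] z:[-9,14] -> miss, prune
  N23 x:[7,32] y:[33/2,21] z:[-14,14] -> miss, prune
  N24 x:[6,28] y:[7/2,16] z:[-14,15] -> hit [6,15], descend [7, 14, 20, 22]
    N7 x:[17,23] y:[13,29/2] z:[-10,-5] -> miss, prune
    N14 x:[21,28] y:[7/2,23/2] z:[5,11] -> miss, prune
    N20 x:[6,12] y:[15,31/2] z:[-14,-11] -> miss, prune
    N22 x:[23,27] y:[31/2,16] z:[12,15] -> miss, prune

order=[0, 18, 19, 23, 24, 7, 14, 20, 22]  |boxes|=9  |leaves|=0  hit=miss

== RESULT ==
0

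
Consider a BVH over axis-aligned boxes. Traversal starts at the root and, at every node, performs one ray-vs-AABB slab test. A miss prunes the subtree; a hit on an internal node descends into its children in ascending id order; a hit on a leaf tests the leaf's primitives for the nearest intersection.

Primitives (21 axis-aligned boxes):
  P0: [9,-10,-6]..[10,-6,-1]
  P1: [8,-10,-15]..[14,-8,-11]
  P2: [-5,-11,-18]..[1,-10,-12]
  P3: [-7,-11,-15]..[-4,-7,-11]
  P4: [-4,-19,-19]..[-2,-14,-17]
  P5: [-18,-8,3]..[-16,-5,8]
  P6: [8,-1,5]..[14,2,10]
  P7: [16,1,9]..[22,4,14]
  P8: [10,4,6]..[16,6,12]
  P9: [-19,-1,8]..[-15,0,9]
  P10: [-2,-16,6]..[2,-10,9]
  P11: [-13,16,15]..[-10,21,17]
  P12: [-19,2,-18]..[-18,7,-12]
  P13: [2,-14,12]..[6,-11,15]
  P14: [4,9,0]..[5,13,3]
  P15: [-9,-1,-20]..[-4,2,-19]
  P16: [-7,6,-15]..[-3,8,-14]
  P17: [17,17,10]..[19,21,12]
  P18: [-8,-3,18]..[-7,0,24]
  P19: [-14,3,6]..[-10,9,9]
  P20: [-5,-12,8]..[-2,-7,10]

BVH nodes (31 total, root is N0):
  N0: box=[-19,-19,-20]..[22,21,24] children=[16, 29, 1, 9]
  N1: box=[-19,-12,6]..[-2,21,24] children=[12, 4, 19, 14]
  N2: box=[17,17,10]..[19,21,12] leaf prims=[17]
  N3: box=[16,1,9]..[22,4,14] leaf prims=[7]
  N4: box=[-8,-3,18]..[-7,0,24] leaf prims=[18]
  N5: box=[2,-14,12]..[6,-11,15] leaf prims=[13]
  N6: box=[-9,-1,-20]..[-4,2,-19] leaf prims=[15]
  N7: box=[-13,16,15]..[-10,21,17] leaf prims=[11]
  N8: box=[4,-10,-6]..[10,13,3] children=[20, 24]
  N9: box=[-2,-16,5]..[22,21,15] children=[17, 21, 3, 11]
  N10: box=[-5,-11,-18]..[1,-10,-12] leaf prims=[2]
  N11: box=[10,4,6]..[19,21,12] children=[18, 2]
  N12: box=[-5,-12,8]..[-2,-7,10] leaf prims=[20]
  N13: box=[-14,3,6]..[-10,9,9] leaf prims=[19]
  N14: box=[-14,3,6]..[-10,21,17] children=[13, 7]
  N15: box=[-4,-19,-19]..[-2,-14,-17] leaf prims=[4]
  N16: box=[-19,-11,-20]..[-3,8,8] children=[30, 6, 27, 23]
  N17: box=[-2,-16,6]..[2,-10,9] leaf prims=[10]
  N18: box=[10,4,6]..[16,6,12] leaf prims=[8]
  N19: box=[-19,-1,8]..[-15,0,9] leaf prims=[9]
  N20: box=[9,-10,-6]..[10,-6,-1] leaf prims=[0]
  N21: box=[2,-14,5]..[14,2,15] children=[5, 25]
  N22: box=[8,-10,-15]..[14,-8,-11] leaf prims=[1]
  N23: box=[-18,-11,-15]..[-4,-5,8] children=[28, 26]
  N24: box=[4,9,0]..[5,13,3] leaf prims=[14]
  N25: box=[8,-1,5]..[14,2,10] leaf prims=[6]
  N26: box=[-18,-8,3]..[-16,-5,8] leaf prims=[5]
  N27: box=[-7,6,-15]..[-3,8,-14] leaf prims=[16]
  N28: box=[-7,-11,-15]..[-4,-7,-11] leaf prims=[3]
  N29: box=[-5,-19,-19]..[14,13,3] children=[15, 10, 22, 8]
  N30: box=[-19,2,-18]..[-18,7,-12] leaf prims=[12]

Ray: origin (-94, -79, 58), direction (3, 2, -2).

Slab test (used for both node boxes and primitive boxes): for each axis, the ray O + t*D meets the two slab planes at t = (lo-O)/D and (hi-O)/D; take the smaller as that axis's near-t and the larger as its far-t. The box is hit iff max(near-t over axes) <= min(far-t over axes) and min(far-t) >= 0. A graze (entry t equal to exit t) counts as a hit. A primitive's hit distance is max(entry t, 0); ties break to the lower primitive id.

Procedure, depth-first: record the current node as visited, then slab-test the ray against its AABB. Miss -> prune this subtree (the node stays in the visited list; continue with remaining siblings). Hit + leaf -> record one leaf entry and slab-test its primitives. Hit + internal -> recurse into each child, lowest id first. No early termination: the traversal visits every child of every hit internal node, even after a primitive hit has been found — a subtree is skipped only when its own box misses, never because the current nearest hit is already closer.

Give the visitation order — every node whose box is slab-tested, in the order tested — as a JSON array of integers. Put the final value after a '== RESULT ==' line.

Traverse from the root:
N0 x:[25,116/3] y:[30,50] z:[17,39] -> hit [30,116/3], descend [1, 9, 16, 29]
  N1 x:[25,92/3] y:[67/2,50] z:[17,26] -> miss, prune
  N9 x:[92/3,116/3] y:[63/2,50] z:[43/2,53/2] -> miss, prune
  N16 x:[25,91/3] y:[34,87/2] z:[25,39] -> miss, prune
  N29 x:[89/3,36] y:[30,46] z:[55/2,77/2] -> hit [30,36], descend [8, 10, 15, 22]
    N8 x:[98/3,104/3] y:[69/2,46] z:[55/2,32] -> miss, prune
    N10 x:[89/3,95/3] y:[34,69/2] z:[35,38] -> miss, prune
    N15 x:[30,92/3] y:[30,65/2] z:[75/2,77/2] -> miss, prune
    N22 x:[34,36] y:[69/2,71/2] z:[69/2,73/2] -> hit [69/2,71/2] leaf, test {P1@t=69/2}

Visited [0, 1, 9, 16, 29, 8, 10, 15, 22]. Tests: 9 box, 1 leaf. Nearest: P1.

== RESULT ==
[0, 1, 9, 16, 29, 8, 10, 15, 22]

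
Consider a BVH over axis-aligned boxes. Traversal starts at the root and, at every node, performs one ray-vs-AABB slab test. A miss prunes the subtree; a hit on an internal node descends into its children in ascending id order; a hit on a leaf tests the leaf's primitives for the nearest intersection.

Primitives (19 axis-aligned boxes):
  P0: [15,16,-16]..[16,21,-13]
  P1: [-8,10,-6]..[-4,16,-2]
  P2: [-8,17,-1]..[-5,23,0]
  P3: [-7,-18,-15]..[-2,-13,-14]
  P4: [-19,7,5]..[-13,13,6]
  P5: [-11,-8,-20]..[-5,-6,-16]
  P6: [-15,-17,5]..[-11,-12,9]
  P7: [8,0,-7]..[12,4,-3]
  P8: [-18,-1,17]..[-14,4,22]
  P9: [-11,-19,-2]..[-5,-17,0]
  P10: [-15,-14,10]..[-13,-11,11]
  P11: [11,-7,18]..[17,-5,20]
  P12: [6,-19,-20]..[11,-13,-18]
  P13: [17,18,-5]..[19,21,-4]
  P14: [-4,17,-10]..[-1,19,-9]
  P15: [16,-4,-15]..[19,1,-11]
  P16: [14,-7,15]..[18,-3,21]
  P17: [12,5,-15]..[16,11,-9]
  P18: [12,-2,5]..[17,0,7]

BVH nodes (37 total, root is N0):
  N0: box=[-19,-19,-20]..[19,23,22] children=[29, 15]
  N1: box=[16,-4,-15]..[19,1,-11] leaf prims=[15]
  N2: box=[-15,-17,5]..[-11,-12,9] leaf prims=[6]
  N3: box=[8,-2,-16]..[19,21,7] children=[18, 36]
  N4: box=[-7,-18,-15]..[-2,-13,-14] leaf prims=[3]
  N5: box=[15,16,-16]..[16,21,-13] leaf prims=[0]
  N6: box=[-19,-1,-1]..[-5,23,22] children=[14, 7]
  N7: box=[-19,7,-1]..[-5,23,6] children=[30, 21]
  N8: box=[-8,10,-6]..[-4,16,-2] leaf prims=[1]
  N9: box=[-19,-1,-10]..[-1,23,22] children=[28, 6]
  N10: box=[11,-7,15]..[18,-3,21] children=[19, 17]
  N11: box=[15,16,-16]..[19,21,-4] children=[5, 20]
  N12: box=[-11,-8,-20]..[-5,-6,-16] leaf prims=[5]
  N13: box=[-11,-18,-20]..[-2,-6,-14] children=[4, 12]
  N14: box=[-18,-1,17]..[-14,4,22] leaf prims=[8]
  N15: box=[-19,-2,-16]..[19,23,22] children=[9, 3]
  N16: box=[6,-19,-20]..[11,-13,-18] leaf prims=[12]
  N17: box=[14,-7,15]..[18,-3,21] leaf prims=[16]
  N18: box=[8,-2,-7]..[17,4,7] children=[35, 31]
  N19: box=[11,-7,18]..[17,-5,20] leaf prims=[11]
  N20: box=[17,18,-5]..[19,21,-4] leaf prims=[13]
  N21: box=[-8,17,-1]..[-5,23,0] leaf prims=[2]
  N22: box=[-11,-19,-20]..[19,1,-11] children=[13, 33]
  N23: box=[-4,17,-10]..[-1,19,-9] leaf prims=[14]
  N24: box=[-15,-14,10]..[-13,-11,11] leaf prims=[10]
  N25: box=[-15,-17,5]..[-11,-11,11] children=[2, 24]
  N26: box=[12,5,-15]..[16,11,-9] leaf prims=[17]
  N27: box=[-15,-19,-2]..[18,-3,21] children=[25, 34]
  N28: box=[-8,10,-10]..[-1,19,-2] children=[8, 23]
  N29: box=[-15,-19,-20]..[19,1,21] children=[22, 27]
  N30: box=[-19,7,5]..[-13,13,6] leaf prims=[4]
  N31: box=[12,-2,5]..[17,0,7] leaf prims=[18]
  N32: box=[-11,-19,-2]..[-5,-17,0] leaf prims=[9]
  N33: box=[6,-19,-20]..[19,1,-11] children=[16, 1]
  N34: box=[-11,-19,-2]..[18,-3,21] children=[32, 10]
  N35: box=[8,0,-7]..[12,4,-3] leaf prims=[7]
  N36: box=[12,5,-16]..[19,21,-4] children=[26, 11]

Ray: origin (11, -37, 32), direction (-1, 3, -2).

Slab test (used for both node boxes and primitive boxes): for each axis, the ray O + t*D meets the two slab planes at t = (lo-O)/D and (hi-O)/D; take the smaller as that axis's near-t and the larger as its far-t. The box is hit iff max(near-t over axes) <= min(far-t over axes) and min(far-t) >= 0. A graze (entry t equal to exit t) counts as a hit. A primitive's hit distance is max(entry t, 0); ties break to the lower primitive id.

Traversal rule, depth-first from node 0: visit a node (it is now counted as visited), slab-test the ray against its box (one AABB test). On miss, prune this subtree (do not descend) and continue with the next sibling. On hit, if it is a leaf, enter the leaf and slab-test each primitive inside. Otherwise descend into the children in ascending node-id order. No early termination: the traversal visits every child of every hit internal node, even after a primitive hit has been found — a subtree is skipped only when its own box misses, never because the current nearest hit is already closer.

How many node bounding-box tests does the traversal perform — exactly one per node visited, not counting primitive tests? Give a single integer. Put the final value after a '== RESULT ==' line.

Traverse from the root:
N0 x:[-8,30] y:[6,20] z:[5,26] -> hit [6,20], descend [15, 29]
  N15 x:[-8,30] y:[35/3,20] z:[5,24] -> hit [35/3,20], descend [3, 9]
    N3 x:[-8,3] y:[35/3,58/3] z:[25/2,24] -> miss, prune
    N9 x:[12,30] y:[12,20] z:[5,21] -> hit [12,20], descend [6, 28]
      N6 x:[16,30] y:[12,20] z:[5,33/2] -> hit [16,33/2], descend [7, 14]
        N7 x:[16,30] y:[44/3,20] z:[13,33/2] -> hit [16,33/2], descend [21, 30]
          N21 x:[16,19] y:[18,20] z:[16,33/2] -> miss, prune
          N30 x:[24,30] y:[44/3,50/3] z:[13,27/2] -> miss, prune
        N14 x:[25,29] y:[12,41/3] z:[5,15/2] -> miss, prune
      N28 x:[12,19] y:[47/3,56/3] z:[17,21] -> hit [17,56/3], descend [8, 23]
        N8 x:[15,19] y:[47/3,53/3] z:[17,19] -> hit [17,53/3] leaf, test {P1@t=17}
        N23 x:[12,15] y:[18,56/3] z:[41/2,21] -> miss, prune
  N29 x:[-8,26] y:[6,38/3] z:[11/2,26] -> hit [6,38/3], descend [22, 27]
    N22 x:[-8,22] y:[6,38/3] z:[43/2,26] -> miss, prune
    N27 x:[-7,26] y:[6,34/3] z:[11/2,17] -> hit [6,34/3], descend [25, 34]
      N25 x:[22,26] y:[20/3,26/3] z:[21/2,27/2] -> miss, prune
      N34 x:[-7,22] y:[6,34/3] z:[11/2,17] -> hit [6,34/3], descend [10, 32]
        N10 x:[-7,0] y:[10,34/3] z:[11/2,17/2] -> miss, prune
        N32 x:[16,22] y:[6,20/3] z:[16,17] -> miss, prune

Visited [0, 15, 3, 9, 6, 7, 21, 30, 14, 28, 8, 23, 29, 22, 27, 25, 34, 10, 32]. Tests: 19 box, 1 leaf. Nearest: P1.

== RESULT ==
19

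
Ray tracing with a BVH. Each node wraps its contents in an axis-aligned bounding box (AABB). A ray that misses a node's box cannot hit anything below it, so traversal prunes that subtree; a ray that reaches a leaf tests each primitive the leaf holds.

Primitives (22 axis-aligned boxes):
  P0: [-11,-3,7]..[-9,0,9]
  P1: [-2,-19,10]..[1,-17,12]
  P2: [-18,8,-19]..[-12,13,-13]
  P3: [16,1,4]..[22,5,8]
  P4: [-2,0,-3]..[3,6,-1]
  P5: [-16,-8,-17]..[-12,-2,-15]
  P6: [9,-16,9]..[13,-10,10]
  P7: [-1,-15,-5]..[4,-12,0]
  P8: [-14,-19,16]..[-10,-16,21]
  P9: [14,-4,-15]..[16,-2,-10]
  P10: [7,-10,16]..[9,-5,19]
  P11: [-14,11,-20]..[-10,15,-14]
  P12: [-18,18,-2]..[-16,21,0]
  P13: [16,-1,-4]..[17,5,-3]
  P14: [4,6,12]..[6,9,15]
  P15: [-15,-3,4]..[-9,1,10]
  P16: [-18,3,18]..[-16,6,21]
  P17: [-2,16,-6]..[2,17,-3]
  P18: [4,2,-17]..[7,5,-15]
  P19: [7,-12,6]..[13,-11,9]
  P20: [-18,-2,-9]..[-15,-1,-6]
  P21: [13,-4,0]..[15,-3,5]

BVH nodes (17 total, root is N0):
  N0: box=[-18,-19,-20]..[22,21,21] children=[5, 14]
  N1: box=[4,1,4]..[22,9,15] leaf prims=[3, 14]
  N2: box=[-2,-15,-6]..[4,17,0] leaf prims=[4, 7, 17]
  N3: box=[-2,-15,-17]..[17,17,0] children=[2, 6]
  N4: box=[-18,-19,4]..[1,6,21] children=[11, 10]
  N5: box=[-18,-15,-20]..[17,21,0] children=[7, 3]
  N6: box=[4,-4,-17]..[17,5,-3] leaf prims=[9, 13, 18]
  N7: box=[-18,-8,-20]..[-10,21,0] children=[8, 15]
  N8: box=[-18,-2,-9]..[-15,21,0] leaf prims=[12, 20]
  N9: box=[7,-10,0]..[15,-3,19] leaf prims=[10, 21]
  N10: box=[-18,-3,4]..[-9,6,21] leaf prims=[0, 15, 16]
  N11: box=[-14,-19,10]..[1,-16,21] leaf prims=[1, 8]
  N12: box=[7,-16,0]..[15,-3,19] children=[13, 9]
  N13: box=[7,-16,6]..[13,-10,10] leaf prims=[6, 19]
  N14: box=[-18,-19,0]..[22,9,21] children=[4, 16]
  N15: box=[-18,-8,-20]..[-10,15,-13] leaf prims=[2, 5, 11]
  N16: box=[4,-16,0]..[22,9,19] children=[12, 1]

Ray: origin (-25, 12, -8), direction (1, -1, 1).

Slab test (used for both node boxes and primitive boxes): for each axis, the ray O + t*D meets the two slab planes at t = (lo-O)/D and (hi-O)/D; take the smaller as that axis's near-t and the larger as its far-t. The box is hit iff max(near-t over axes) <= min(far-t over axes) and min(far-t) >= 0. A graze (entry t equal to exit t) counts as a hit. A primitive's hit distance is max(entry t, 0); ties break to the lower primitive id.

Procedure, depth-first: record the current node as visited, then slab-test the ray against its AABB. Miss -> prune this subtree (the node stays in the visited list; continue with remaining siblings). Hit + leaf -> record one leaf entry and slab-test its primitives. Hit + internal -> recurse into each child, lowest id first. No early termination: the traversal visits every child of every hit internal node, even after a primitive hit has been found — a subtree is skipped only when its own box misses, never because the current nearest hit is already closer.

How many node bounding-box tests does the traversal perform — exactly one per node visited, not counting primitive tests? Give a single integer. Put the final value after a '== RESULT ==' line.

Trace the traversal:
N0 x:[7,47] y:[-9,31] z:[-12,29] -> hit [7,29], descend [5, 14]
  N5 x:[7,42] y:[-9,27] z:[-12,8] -> hit [7,8], descend [3, 7]
    N3 x:[23,42] y:[-5,27] z:[-9,8] -> miss, prune
    N7 x:[7,15] y:[-9,20] z:[-12,8] -> hit [7,8], descend [8, 15]
      N8 x:[7,10] y:[-9,14] z:[-1,8] -> hit [7,8] leaf, test {P12(miss), P20(miss)}
      N15 x:[7,15] y:[-3,20] z:[-12,-5] -> miss, prune
  N14 x:[7,47] y:[3,31] z:[8,29] -> hit [8,29], descend [4, 16]
    N4 x:[7,26] y:[6,31] z:[12,29] -> hit [12,26], descend [10, 11]
      N10 x:[7,16] y:[6,15] z:[12,29] -> hit [12,15] leaf, test {P0@t=15, P15@t=12, P16(miss)}
      N11 x:[11,26] y:[28,31] z:[18,29] -> miss, prune
    N16 x:[29,47] y:[3,28] z:[8,27] -> miss, prune

11 AABB tests over nodes [0, 5, 3, 7, 8, 15, 14, 4, 10, 11, 16]; 2 leaves entered; closest P15.

== RESULT ==
11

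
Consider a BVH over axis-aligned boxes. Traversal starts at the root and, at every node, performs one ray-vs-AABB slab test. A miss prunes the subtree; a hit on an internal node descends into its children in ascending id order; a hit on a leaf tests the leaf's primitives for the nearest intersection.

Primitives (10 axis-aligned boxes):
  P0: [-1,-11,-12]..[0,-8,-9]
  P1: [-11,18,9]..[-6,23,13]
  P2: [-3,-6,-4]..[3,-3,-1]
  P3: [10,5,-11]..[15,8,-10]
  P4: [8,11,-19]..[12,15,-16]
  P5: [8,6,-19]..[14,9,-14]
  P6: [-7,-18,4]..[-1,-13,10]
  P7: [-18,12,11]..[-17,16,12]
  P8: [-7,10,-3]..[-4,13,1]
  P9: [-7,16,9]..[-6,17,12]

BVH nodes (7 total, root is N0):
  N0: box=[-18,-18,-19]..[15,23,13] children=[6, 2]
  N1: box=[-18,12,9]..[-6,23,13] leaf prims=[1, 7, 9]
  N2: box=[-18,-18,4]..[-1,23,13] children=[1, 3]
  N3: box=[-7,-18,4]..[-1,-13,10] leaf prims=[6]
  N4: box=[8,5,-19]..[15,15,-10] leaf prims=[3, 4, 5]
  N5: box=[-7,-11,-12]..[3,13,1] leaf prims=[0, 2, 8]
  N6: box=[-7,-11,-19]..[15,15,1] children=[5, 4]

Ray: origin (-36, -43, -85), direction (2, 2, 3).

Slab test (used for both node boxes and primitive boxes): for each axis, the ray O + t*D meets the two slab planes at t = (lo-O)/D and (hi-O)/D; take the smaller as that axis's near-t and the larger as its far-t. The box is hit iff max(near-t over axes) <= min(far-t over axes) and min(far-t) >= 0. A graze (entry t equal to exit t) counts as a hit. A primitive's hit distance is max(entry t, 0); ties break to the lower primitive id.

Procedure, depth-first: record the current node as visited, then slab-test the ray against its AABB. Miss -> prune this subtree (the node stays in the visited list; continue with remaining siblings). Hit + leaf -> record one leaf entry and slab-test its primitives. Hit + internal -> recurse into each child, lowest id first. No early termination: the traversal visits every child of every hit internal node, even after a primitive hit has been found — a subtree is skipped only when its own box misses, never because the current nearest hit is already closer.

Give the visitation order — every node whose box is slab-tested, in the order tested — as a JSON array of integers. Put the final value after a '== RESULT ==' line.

Trace the traversal:
N0 x:[9,51/2] y:[25/2,33] z:[22,98/3] -> hit [22,51/2], descend [2, 6]
  N2 x:[9,35/2] y:[25/2,33] z:[89/3,98/3] -> miss, prune
  N6 x:[29/2,51/2] y:[16,29] z:[22,86/3] -> hit [22,51/2], descend [4, 5]
    N4 x:[22,51/2] y:[24,29] z:[22,25] -> hit [24,25] leaf, test {P3@t=74/3, P4(miss), P5(miss)}
    N5 x:[29/2,39/2] y:[16,28] z:[73/3,86/3] -> miss, prune

5 AABB tests over nodes [0, 2, 6, 4, 5]; 1 leaf entered; closest P3.

== RESULT ==
[0, 2, 6, 4, 5]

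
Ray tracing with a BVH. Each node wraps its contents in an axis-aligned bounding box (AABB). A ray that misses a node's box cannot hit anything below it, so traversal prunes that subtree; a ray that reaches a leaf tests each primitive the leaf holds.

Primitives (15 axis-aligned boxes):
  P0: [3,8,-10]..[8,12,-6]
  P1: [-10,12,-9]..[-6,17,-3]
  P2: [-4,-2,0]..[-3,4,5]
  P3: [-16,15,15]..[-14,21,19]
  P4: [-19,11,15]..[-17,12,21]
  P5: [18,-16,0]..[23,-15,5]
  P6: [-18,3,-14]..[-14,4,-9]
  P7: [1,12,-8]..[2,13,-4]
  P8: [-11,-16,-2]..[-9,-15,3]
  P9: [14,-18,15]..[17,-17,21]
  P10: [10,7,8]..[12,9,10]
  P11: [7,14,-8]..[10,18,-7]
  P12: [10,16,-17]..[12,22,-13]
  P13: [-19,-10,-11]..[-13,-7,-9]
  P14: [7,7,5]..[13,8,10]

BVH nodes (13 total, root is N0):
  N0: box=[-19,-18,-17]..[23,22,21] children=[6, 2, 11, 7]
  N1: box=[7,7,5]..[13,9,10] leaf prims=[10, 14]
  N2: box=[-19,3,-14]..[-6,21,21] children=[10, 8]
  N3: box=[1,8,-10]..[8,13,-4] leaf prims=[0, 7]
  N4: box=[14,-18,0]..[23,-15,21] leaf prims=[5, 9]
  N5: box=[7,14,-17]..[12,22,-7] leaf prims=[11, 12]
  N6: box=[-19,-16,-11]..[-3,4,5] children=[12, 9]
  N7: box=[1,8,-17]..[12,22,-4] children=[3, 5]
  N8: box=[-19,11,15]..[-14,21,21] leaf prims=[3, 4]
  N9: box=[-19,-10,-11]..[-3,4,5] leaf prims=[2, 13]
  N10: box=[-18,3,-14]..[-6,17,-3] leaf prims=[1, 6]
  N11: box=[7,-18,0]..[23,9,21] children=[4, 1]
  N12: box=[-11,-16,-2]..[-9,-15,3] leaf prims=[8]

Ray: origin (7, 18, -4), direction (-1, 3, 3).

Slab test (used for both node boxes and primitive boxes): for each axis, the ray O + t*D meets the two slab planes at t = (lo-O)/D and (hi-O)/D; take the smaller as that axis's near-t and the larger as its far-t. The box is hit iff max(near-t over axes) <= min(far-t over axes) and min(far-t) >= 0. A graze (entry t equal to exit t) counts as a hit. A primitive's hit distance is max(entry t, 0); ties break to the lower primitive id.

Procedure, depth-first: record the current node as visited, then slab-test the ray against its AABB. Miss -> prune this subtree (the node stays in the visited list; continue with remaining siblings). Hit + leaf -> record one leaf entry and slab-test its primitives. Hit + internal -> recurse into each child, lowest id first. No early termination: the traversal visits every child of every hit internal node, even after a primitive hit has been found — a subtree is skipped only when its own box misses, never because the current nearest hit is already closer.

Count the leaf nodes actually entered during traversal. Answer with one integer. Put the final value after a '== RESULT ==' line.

Trace the traversal:
N0 x:[-16,26] y:[-12,4/3] z:[-13/3,25/3] -> hit [-13/3,4/3], descend [2, 6, 7, 11]
  N2 x:[13,26] y:[-5,1] z:[-10/3,25/3] -> miss, prune
  N6 x:[10,26] y:[-34/3,-14/3] z:[-7/3,3] -> miss, prune
  N7 x:[-5,6] y:[-10/3,4/3] z:[-13/3,0] -> hit [-10/3,0], descend [3, 5]
    N3 x:[-1,6] y:[-10/3,-5/3] z:[-2,0] -> miss, prune
    N5 x:[-5,0] y:[-4/3,4/3] z:[-13/3,-1] -> miss, prune
  N11 x:[-16,0] y:[-12,-3] z:[4/3,25/3] -> miss, prune

order=[0, 2, 6, 7, 3, 5, 11]  |boxes|=7  |leaves|=0  hit=miss

== RESULT ==
0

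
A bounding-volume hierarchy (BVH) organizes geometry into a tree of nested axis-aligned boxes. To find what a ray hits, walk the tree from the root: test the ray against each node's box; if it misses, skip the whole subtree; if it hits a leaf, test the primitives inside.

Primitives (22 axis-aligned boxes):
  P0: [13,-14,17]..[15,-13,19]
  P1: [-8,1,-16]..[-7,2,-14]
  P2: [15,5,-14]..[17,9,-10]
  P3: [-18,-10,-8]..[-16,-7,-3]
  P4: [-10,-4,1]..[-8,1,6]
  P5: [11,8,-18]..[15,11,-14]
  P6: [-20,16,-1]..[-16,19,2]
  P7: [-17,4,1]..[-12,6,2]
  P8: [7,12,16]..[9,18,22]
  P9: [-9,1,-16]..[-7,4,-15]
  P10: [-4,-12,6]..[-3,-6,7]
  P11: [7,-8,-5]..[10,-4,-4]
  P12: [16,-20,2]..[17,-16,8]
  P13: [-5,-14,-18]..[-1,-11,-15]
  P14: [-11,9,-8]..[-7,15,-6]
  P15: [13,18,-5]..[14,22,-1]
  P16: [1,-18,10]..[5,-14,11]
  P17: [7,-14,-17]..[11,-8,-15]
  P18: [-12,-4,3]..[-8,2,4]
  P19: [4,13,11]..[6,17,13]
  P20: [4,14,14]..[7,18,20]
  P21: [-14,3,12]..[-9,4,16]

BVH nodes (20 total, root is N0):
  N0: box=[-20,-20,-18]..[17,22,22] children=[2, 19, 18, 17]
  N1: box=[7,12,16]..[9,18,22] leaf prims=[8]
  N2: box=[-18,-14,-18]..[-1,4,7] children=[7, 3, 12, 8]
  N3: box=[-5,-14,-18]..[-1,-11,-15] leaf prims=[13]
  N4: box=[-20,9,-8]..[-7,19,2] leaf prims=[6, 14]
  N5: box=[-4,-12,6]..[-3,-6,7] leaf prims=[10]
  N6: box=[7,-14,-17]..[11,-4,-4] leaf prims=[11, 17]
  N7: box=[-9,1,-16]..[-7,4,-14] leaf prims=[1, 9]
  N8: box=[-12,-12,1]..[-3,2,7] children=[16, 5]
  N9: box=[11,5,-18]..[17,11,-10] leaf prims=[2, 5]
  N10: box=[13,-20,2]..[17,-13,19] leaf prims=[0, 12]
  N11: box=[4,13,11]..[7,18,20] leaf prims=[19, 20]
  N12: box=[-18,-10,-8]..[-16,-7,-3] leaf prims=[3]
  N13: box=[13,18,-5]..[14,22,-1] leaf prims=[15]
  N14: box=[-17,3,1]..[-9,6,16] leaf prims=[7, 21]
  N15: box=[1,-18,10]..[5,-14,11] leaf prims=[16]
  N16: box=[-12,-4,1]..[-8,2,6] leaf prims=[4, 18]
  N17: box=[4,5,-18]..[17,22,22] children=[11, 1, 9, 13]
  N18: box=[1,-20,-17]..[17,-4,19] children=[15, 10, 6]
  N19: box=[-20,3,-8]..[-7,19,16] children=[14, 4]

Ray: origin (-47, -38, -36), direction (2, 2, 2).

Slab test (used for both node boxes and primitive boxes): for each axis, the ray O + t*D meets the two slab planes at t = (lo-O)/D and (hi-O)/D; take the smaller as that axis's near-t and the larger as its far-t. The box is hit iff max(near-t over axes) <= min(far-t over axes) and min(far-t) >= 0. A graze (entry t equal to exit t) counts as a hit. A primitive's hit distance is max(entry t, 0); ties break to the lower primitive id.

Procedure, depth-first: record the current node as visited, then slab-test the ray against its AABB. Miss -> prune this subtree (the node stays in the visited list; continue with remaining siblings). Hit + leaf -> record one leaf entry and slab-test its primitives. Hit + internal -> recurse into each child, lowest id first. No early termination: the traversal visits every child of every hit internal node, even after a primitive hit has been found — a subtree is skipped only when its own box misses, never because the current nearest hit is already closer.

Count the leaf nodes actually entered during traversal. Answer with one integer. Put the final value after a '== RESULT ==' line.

Walk:
N0 x:[27/2,32] y:[9,30] z:[9,29] -> hit [27/2,29], descend [2, 17, 18, 19]
  N2 x:[29/2,23] y:[12,21] z:[9,43/2] -> hit [29/2,21], descend [3, 7, 8, 12]
    N3 x:[21,23] y:[12,27/2] z:[9,21/2] -> miss, prune
    N7 x:[19,20] y:[39/2,21] z:[10,11] -> miss, prune
    N8 x:[35/2,22] y:[13,20] z:[37/2,43/2] -> hit [37/2,20], descend [5, 16]
      N5 x:[43/2,22] y:[13,16] z:[21,43/2] -> miss, prune
      N16 x:[35/2,39/2] y:[17,20] z:[37/2,21] -> hit [37/2,39/2] leaf, test {P4@t=37/2, P18@t=39/2}
    N12 x:[29/2,31/2] y:[14,31/2] z:[14,33/2] -> hit [29/2,31/2] leaf, test {P3@t=29/2}
  N17 x:[51/2,32] y:[43/2,30] z:[9,29] -> hit [51/2,29], descend [1, 9, 11, 13]
    N1 x:[27,28] y:[25,28] z:[26,29] -> hit [27,28] leaf, test {P8@t=27}
    N9 x:[29,32] y:[43/2,49/2] z:[9,13] -> miss, prune
    N11 x:[51/2,27] y:[51/2,28] z:[47/2,28] -> hit [51/2,27] leaf, test {P19(miss), P20@t=26}
    N13 x:[30,61/2] y:[28,30] z:[31/2,35/2] -> miss, prune
  N18 x:[24,32] y:[9,17] z:[19/2,55/2] -> miss, prune
  N19 x:[27/2,20] y:[41/2,57/2] z:[14,26] -> miss, prune

Summary -> nodes [0, 2, 3, 7, 8, 5, 16, 12, 17, 1, 9, 11, 13, 18, 19]; box-tests=15; leaf-entries=4; first=P3

== RESULT ==
4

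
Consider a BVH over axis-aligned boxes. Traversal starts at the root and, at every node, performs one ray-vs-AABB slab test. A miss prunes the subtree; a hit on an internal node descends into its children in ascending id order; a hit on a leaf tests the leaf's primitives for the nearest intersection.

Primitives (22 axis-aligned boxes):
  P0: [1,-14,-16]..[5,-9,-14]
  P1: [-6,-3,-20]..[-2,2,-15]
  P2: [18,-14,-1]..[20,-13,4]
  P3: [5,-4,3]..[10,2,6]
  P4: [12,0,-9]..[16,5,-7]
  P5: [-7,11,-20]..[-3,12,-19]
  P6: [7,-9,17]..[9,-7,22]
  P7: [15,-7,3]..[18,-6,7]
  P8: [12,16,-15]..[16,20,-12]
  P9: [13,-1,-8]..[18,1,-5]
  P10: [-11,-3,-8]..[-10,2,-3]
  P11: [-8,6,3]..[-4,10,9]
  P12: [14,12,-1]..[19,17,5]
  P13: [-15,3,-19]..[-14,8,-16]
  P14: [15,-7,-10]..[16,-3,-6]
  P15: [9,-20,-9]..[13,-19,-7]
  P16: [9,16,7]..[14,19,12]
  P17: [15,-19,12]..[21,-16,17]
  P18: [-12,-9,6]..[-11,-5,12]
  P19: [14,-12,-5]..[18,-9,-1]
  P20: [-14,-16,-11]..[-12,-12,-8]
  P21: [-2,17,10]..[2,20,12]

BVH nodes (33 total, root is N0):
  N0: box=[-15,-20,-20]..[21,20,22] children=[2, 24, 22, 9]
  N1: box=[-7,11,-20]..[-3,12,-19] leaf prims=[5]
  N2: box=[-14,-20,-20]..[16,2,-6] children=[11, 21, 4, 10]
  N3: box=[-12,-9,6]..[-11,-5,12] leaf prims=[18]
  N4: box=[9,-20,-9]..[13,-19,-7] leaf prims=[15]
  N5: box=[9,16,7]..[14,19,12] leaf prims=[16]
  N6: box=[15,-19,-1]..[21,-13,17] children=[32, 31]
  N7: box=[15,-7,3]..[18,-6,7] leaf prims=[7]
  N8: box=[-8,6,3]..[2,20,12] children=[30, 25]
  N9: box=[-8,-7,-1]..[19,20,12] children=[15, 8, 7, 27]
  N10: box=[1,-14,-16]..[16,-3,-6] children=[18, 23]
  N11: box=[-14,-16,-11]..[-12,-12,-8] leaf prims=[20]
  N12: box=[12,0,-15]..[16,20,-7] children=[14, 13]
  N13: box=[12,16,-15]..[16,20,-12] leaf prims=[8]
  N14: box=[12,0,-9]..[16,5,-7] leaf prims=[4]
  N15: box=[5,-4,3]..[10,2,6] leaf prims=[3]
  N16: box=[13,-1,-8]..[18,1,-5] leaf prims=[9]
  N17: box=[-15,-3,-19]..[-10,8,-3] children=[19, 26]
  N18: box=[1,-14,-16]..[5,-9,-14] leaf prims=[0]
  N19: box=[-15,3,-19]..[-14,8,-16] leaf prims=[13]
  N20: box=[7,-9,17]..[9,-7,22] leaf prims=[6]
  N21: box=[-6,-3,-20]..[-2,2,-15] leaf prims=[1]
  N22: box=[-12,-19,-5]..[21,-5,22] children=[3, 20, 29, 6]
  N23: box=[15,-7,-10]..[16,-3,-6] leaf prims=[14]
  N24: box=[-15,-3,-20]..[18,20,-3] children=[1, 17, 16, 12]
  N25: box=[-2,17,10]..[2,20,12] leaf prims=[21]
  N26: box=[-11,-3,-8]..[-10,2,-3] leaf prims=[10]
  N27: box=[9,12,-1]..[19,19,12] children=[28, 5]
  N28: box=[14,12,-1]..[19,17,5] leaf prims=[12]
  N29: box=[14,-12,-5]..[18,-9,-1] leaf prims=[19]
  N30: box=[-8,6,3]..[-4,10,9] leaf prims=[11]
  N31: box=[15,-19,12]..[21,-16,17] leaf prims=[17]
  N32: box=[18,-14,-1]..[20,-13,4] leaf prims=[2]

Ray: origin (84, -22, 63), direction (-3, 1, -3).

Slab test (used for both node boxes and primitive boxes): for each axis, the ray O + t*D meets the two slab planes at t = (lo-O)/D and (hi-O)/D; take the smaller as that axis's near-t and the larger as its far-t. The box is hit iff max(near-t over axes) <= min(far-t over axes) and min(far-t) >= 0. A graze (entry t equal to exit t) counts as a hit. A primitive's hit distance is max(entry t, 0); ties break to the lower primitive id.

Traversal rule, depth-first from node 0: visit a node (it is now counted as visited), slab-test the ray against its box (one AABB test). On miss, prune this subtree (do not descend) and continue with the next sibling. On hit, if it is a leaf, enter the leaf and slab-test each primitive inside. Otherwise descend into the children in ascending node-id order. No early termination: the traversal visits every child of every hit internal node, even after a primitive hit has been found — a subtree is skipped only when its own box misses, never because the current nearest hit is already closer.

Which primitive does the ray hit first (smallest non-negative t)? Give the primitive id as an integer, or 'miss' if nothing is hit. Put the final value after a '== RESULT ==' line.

Traverse from the root:
N0 x:[21,33] y:[2,42] z:[41/3,83/3] -> hit [21,83/3], descend [2, 9, 22, 24]
  N2 x:[68/3,98/3] y:[2,24] z:[23,83/3] -> hit [23,24], descend [4, 10, 11, 21]
    N4 x:[71/3,25] y:[2,3] z:[70/3,24] -> miss, prune
    N10 x:[68/3,83/3] y:[8,19] z:[23,79/3] -> miss, prune
    N11 x:[32,98/3] y:[6,10] z:[71/3,74/3] -> miss, prune
    N21 x:[86/3,30] y:[19,24] z:[26,83/3] -> miss, prune
  N9 x:[65/3,92/3] y:[15,42] z:[17,64/3] -> miss, prune
  N22 x:[21,32] y:[3,17] z:[41/3,68/3] -> miss, prune
  N24 x:[22,33] y:[19,42] z:[22,83/3] -> hit [22,83/3], descend [1, 12, 16, 17]
    N1 x:[29,91/3] y:[33,34] z:[82/3,83/3] -> miss, prune
    N12 x:[68/3,24] y:[22,42] z:[70/3,26] -> hit [70/3,24], descend [13, 14]
      N13 x:[68/3,24] y:[38,42] z:[25,26] -> miss, prune
      N14 x:[68/3,24] y:[22,27] z:[70/3,24] -> hit [70/3,24] leaf, test {P4@t=70/3}
    N16 x:[22,71/3] y:[21,23] z:[68/3,71/3] -> hit [68/3,23] leaf, test {P9@t=68/3}
    N17 x:[94/3,33] y:[19,30] z:[22,82/3] -> miss, prune

15 AABB tests over nodes [0, 2, 4, 10, 11, 21, 9, 22, 24, 1, 12, 13, 14, 16, 17]; 2 leaves entered; closest P9.

== RESULT ==
9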